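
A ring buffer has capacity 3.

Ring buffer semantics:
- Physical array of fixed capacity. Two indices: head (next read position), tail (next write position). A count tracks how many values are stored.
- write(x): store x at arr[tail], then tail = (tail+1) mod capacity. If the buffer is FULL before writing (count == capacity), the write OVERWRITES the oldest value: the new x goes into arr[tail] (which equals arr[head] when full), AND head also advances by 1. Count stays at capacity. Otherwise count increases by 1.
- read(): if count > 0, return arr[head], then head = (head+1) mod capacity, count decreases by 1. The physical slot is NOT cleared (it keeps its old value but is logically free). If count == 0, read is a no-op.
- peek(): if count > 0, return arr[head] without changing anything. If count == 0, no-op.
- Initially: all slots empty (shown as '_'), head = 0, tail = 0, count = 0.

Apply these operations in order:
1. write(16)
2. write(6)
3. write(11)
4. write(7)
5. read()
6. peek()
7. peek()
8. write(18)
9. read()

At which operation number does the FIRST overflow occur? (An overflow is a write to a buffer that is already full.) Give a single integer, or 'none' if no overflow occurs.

Answer: 4

Derivation:
After op 1 (write(16)): arr=[16 _ _] head=0 tail=1 count=1
After op 2 (write(6)): arr=[16 6 _] head=0 tail=2 count=2
After op 3 (write(11)): arr=[16 6 11] head=0 tail=0 count=3
After op 4 (write(7)): arr=[7 6 11] head=1 tail=1 count=3
After op 5 (read()): arr=[7 6 11] head=2 tail=1 count=2
After op 6 (peek()): arr=[7 6 11] head=2 tail=1 count=2
After op 7 (peek()): arr=[7 6 11] head=2 tail=1 count=2
After op 8 (write(18)): arr=[7 18 11] head=2 tail=2 count=3
After op 9 (read()): arr=[7 18 11] head=0 tail=2 count=2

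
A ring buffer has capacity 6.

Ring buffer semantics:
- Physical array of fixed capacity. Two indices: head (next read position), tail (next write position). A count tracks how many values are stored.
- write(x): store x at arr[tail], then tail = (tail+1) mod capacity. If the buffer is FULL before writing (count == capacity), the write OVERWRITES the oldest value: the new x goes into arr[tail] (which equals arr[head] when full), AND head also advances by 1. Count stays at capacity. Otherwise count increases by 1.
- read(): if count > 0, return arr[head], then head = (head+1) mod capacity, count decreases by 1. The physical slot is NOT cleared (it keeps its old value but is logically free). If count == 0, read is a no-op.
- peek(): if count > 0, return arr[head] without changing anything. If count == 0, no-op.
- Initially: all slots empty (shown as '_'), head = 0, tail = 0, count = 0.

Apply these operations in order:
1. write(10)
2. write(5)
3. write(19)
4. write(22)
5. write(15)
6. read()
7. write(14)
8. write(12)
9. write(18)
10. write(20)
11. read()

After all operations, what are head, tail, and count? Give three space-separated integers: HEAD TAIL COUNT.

After op 1 (write(10)): arr=[10 _ _ _ _ _] head=0 tail=1 count=1
After op 2 (write(5)): arr=[10 5 _ _ _ _] head=0 tail=2 count=2
After op 3 (write(19)): arr=[10 5 19 _ _ _] head=0 tail=3 count=3
After op 4 (write(22)): arr=[10 5 19 22 _ _] head=0 tail=4 count=4
After op 5 (write(15)): arr=[10 5 19 22 15 _] head=0 tail=5 count=5
After op 6 (read()): arr=[10 5 19 22 15 _] head=1 tail=5 count=4
After op 7 (write(14)): arr=[10 5 19 22 15 14] head=1 tail=0 count=5
After op 8 (write(12)): arr=[12 5 19 22 15 14] head=1 tail=1 count=6
After op 9 (write(18)): arr=[12 18 19 22 15 14] head=2 tail=2 count=6
After op 10 (write(20)): arr=[12 18 20 22 15 14] head=3 tail=3 count=6
After op 11 (read()): arr=[12 18 20 22 15 14] head=4 tail=3 count=5

Answer: 4 3 5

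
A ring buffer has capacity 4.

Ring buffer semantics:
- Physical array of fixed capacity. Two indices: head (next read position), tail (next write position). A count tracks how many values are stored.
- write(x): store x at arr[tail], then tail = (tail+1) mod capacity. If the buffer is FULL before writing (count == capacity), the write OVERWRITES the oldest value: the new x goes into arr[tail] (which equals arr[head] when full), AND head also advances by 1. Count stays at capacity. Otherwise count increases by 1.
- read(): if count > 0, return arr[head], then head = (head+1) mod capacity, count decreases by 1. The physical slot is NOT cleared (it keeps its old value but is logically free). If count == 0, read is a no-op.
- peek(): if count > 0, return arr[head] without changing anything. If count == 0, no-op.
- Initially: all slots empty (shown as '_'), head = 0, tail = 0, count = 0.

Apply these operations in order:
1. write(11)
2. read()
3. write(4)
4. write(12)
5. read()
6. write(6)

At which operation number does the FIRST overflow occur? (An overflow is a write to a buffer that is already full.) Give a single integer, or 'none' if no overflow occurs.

Answer: none

Derivation:
After op 1 (write(11)): arr=[11 _ _ _] head=0 tail=1 count=1
After op 2 (read()): arr=[11 _ _ _] head=1 tail=1 count=0
After op 3 (write(4)): arr=[11 4 _ _] head=1 tail=2 count=1
After op 4 (write(12)): arr=[11 4 12 _] head=1 tail=3 count=2
After op 5 (read()): arr=[11 4 12 _] head=2 tail=3 count=1
After op 6 (write(6)): arr=[11 4 12 6] head=2 tail=0 count=2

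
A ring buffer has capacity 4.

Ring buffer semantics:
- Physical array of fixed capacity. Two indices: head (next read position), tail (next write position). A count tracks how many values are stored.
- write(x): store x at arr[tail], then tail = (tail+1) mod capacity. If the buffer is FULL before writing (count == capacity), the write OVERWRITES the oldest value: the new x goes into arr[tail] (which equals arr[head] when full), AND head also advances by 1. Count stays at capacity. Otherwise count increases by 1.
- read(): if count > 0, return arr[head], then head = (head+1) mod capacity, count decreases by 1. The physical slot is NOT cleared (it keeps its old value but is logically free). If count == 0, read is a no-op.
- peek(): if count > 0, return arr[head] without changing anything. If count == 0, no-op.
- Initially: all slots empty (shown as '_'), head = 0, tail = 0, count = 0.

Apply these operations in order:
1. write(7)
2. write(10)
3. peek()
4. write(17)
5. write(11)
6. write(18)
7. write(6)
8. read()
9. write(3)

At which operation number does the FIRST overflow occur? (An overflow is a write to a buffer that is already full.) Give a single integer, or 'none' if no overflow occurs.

Answer: 6

Derivation:
After op 1 (write(7)): arr=[7 _ _ _] head=0 tail=1 count=1
After op 2 (write(10)): arr=[7 10 _ _] head=0 tail=2 count=2
After op 3 (peek()): arr=[7 10 _ _] head=0 tail=2 count=2
After op 4 (write(17)): arr=[7 10 17 _] head=0 tail=3 count=3
After op 5 (write(11)): arr=[7 10 17 11] head=0 tail=0 count=4
After op 6 (write(18)): arr=[18 10 17 11] head=1 tail=1 count=4
After op 7 (write(6)): arr=[18 6 17 11] head=2 tail=2 count=4
After op 8 (read()): arr=[18 6 17 11] head=3 tail=2 count=3
After op 9 (write(3)): arr=[18 6 3 11] head=3 tail=3 count=4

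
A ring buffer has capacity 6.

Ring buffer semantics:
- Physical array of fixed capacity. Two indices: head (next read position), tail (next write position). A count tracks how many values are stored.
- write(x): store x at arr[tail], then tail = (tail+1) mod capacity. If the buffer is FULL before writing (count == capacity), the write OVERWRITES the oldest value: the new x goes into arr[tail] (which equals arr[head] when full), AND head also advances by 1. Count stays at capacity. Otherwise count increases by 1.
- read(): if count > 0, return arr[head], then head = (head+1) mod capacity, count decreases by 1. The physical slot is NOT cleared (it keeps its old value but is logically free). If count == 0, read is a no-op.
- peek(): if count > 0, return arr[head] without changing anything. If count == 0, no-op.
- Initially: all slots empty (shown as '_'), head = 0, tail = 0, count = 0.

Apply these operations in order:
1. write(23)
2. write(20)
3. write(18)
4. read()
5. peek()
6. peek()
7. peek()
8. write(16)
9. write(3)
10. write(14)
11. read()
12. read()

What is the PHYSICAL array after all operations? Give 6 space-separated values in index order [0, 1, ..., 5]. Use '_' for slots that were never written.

After op 1 (write(23)): arr=[23 _ _ _ _ _] head=0 tail=1 count=1
After op 2 (write(20)): arr=[23 20 _ _ _ _] head=0 tail=2 count=2
After op 3 (write(18)): arr=[23 20 18 _ _ _] head=0 tail=3 count=3
After op 4 (read()): arr=[23 20 18 _ _ _] head=1 tail=3 count=2
After op 5 (peek()): arr=[23 20 18 _ _ _] head=1 tail=3 count=2
After op 6 (peek()): arr=[23 20 18 _ _ _] head=1 tail=3 count=2
After op 7 (peek()): arr=[23 20 18 _ _ _] head=1 tail=3 count=2
After op 8 (write(16)): arr=[23 20 18 16 _ _] head=1 tail=4 count=3
After op 9 (write(3)): arr=[23 20 18 16 3 _] head=1 tail=5 count=4
After op 10 (write(14)): arr=[23 20 18 16 3 14] head=1 tail=0 count=5
After op 11 (read()): arr=[23 20 18 16 3 14] head=2 tail=0 count=4
After op 12 (read()): arr=[23 20 18 16 3 14] head=3 tail=0 count=3

Answer: 23 20 18 16 3 14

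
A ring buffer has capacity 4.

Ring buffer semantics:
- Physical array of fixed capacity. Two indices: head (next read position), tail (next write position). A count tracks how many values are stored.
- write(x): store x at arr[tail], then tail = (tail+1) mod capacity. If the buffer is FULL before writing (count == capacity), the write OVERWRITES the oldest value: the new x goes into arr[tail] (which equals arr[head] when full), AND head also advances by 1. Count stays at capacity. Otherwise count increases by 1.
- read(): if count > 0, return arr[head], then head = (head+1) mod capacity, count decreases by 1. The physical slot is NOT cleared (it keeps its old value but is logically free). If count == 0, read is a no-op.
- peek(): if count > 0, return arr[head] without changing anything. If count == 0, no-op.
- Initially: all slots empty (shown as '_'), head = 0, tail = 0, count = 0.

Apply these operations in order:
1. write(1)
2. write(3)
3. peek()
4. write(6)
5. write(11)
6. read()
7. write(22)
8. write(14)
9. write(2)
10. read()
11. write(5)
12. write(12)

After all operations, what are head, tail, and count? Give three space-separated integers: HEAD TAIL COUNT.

After op 1 (write(1)): arr=[1 _ _ _] head=0 tail=1 count=1
After op 2 (write(3)): arr=[1 3 _ _] head=0 tail=2 count=2
After op 3 (peek()): arr=[1 3 _ _] head=0 tail=2 count=2
After op 4 (write(6)): arr=[1 3 6 _] head=0 tail=3 count=3
After op 5 (write(11)): arr=[1 3 6 11] head=0 tail=0 count=4
After op 6 (read()): arr=[1 3 6 11] head=1 tail=0 count=3
After op 7 (write(22)): arr=[22 3 6 11] head=1 tail=1 count=4
After op 8 (write(14)): arr=[22 14 6 11] head=2 tail=2 count=4
After op 9 (write(2)): arr=[22 14 2 11] head=3 tail=3 count=4
After op 10 (read()): arr=[22 14 2 11] head=0 tail=3 count=3
After op 11 (write(5)): arr=[22 14 2 5] head=0 tail=0 count=4
After op 12 (write(12)): arr=[12 14 2 5] head=1 tail=1 count=4

Answer: 1 1 4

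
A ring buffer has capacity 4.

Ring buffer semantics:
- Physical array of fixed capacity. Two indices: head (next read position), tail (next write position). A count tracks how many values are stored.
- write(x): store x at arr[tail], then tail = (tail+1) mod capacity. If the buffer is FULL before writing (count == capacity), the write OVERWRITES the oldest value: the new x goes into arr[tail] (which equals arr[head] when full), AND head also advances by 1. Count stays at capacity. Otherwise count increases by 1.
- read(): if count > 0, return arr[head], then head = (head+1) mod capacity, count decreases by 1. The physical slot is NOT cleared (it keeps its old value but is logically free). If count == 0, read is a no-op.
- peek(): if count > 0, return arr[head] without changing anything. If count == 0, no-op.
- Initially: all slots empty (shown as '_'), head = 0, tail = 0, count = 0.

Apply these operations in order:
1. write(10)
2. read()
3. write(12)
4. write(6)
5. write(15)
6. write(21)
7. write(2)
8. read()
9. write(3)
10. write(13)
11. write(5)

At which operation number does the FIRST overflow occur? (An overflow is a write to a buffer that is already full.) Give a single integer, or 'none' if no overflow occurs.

After op 1 (write(10)): arr=[10 _ _ _] head=0 tail=1 count=1
After op 2 (read()): arr=[10 _ _ _] head=1 tail=1 count=0
After op 3 (write(12)): arr=[10 12 _ _] head=1 tail=2 count=1
After op 4 (write(6)): arr=[10 12 6 _] head=1 tail=3 count=2
After op 5 (write(15)): arr=[10 12 6 15] head=1 tail=0 count=3
After op 6 (write(21)): arr=[21 12 6 15] head=1 tail=1 count=4
After op 7 (write(2)): arr=[21 2 6 15] head=2 tail=2 count=4
After op 8 (read()): arr=[21 2 6 15] head=3 tail=2 count=3
After op 9 (write(3)): arr=[21 2 3 15] head=3 tail=3 count=4
After op 10 (write(13)): arr=[21 2 3 13] head=0 tail=0 count=4
After op 11 (write(5)): arr=[5 2 3 13] head=1 tail=1 count=4

Answer: 7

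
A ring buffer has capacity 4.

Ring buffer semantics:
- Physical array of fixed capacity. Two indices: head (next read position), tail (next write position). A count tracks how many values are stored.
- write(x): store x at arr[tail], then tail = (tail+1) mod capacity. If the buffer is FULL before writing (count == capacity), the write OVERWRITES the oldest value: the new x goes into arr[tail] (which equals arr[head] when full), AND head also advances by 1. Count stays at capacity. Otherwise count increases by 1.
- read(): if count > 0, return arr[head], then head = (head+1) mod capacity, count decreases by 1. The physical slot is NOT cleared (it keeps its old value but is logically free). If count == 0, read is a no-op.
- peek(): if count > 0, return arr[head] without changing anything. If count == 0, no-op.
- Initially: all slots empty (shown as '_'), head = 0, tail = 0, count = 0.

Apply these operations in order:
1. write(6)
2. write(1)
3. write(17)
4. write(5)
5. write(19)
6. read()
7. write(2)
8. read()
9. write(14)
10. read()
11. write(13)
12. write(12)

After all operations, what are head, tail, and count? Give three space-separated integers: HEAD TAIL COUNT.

Answer: 1 1 4

Derivation:
After op 1 (write(6)): arr=[6 _ _ _] head=0 tail=1 count=1
After op 2 (write(1)): arr=[6 1 _ _] head=0 tail=2 count=2
After op 3 (write(17)): arr=[6 1 17 _] head=0 tail=3 count=3
After op 4 (write(5)): arr=[6 1 17 5] head=0 tail=0 count=4
After op 5 (write(19)): arr=[19 1 17 5] head=1 tail=1 count=4
After op 6 (read()): arr=[19 1 17 5] head=2 tail=1 count=3
After op 7 (write(2)): arr=[19 2 17 5] head=2 tail=2 count=4
After op 8 (read()): arr=[19 2 17 5] head=3 tail=2 count=3
After op 9 (write(14)): arr=[19 2 14 5] head=3 tail=3 count=4
After op 10 (read()): arr=[19 2 14 5] head=0 tail=3 count=3
After op 11 (write(13)): arr=[19 2 14 13] head=0 tail=0 count=4
After op 12 (write(12)): arr=[12 2 14 13] head=1 tail=1 count=4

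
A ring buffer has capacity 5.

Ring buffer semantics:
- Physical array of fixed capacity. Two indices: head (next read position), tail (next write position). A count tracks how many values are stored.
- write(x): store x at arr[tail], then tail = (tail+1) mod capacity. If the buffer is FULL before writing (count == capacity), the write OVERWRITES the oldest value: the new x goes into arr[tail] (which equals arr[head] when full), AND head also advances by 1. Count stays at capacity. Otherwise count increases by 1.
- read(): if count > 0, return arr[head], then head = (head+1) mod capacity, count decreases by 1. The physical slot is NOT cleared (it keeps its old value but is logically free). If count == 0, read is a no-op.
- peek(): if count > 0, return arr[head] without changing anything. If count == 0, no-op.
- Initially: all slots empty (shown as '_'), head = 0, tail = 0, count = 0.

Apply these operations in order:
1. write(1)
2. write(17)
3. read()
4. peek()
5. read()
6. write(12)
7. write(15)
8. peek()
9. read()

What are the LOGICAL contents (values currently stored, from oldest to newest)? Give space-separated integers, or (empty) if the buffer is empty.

After op 1 (write(1)): arr=[1 _ _ _ _] head=0 tail=1 count=1
After op 2 (write(17)): arr=[1 17 _ _ _] head=0 tail=2 count=2
After op 3 (read()): arr=[1 17 _ _ _] head=1 tail=2 count=1
After op 4 (peek()): arr=[1 17 _ _ _] head=1 tail=2 count=1
After op 5 (read()): arr=[1 17 _ _ _] head=2 tail=2 count=0
After op 6 (write(12)): arr=[1 17 12 _ _] head=2 tail=3 count=1
After op 7 (write(15)): arr=[1 17 12 15 _] head=2 tail=4 count=2
After op 8 (peek()): arr=[1 17 12 15 _] head=2 tail=4 count=2
After op 9 (read()): arr=[1 17 12 15 _] head=3 tail=4 count=1

Answer: 15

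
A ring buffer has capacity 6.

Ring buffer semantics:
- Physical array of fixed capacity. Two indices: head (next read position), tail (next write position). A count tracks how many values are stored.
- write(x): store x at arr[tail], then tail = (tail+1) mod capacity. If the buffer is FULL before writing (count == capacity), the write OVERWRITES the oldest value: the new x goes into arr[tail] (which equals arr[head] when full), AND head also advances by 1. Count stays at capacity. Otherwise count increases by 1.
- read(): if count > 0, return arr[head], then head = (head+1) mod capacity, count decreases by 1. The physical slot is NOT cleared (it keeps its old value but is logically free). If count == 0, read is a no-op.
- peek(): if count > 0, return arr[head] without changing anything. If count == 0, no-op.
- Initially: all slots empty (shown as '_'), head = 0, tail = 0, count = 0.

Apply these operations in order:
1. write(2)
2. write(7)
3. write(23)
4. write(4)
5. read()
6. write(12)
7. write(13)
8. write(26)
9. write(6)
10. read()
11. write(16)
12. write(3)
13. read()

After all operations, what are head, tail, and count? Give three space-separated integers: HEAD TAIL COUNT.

After op 1 (write(2)): arr=[2 _ _ _ _ _] head=0 tail=1 count=1
After op 2 (write(7)): arr=[2 7 _ _ _ _] head=0 tail=2 count=2
After op 3 (write(23)): arr=[2 7 23 _ _ _] head=0 tail=3 count=3
After op 4 (write(4)): arr=[2 7 23 4 _ _] head=0 tail=4 count=4
After op 5 (read()): arr=[2 7 23 4 _ _] head=1 tail=4 count=3
After op 6 (write(12)): arr=[2 7 23 4 12 _] head=1 tail=5 count=4
After op 7 (write(13)): arr=[2 7 23 4 12 13] head=1 tail=0 count=5
After op 8 (write(26)): arr=[26 7 23 4 12 13] head=1 tail=1 count=6
After op 9 (write(6)): arr=[26 6 23 4 12 13] head=2 tail=2 count=6
After op 10 (read()): arr=[26 6 23 4 12 13] head=3 tail=2 count=5
After op 11 (write(16)): arr=[26 6 16 4 12 13] head=3 tail=3 count=6
After op 12 (write(3)): arr=[26 6 16 3 12 13] head=4 tail=4 count=6
After op 13 (read()): arr=[26 6 16 3 12 13] head=5 tail=4 count=5

Answer: 5 4 5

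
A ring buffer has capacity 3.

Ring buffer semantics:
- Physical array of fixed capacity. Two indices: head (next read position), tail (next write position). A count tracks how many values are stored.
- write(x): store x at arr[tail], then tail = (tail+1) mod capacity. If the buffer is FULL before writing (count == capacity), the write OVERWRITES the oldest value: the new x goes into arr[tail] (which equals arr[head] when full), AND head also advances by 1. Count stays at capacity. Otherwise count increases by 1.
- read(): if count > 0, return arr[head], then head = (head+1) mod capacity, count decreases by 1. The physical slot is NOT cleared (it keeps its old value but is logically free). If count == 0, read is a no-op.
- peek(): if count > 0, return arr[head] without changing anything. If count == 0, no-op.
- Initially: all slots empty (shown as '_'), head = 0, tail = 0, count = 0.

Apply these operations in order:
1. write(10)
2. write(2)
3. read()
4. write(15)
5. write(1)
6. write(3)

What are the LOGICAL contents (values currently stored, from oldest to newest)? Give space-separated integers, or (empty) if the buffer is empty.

After op 1 (write(10)): arr=[10 _ _] head=0 tail=1 count=1
After op 2 (write(2)): arr=[10 2 _] head=0 tail=2 count=2
After op 3 (read()): arr=[10 2 _] head=1 tail=2 count=1
After op 4 (write(15)): arr=[10 2 15] head=1 tail=0 count=2
After op 5 (write(1)): arr=[1 2 15] head=1 tail=1 count=3
After op 6 (write(3)): arr=[1 3 15] head=2 tail=2 count=3

Answer: 15 1 3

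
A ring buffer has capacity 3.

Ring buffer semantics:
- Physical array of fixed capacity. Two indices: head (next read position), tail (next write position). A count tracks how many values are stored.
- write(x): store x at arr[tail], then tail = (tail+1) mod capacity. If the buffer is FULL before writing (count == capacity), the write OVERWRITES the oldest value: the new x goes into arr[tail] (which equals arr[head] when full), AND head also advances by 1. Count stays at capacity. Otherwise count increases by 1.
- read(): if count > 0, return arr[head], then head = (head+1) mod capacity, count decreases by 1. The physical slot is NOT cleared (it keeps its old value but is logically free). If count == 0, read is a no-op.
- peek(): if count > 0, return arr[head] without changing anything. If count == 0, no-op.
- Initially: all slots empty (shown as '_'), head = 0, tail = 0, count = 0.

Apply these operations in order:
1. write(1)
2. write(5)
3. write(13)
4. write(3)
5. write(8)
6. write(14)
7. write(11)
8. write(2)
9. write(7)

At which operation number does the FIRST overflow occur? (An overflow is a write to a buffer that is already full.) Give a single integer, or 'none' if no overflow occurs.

After op 1 (write(1)): arr=[1 _ _] head=0 tail=1 count=1
After op 2 (write(5)): arr=[1 5 _] head=0 tail=2 count=2
After op 3 (write(13)): arr=[1 5 13] head=0 tail=0 count=3
After op 4 (write(3)): arr=[3 5 13] head=1 tail=1 count=3
After op 5 (write(8)): arr=[3 8 13] head=2 tail=2 count=3
After op 6 (write(14)): arr=[3 8 14] head=0 tail=0 count=3
After op 7 (write(11)): arr=[11 8 14] head=1 tail=1 count=3
After op 8 (write(2)): arr=[11 2 14] head=2 tail=2 count=3
After op 9 (write(7)): arr=[11 2 7] head=0 tail=0 count=3

Answer: 4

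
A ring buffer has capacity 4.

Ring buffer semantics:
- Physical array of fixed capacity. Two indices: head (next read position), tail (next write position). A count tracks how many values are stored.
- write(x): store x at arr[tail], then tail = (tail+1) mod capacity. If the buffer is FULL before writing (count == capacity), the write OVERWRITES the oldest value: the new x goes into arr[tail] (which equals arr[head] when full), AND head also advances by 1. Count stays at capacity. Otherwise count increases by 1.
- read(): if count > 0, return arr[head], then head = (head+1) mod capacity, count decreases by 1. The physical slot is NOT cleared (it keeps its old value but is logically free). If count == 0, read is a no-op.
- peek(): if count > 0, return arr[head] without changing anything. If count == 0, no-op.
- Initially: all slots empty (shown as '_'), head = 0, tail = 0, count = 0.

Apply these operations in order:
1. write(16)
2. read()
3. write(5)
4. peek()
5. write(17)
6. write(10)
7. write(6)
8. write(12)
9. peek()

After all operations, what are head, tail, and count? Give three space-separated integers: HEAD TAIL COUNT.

After op 1 (write(16)): arr=[16 _ _ _] head=0 tail=1 count=1
After op 2 (read()): arr=[16 _ _ _] head=1 tail=1 count=0
After op 3 (write(5)): arr=[16 5 _ _] head=1 tail=2 count=1
After op 4 (peek()): arr=[16 5 _ _] head=1 tail=2 count=1
After op 5 (write(17)): arr=[16 5 17 _] head=1 tail=3 count=2
After op 6 (write(10)): arr=[16 5 17 10] head=1 tail=0 count=3
After op 7 (write(6)): arr=[6 5 17 10] head=1 tail=1 count=4
After op 8 (write(12)): arr=[6 12 17 10] head=2 tail=2 count=4
After op 9 (peek()): arr=[6 12 17 10] head=2 tail=2 count=4

Answer: 2 2 4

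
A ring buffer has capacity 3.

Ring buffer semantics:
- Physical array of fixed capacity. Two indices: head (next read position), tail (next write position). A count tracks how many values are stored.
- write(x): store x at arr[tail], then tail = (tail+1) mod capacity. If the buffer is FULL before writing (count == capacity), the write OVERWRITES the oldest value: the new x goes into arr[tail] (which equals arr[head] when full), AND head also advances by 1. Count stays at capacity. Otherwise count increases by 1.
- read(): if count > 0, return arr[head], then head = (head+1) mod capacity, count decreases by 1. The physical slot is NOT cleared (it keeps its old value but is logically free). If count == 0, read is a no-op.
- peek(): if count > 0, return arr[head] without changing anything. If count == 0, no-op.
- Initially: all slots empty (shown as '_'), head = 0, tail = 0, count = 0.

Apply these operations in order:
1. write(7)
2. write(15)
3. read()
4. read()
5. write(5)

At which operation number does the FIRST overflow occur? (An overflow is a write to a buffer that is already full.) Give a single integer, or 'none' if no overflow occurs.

Answer: none

Derivation:
After op 1 (write(7)): arr=[7 _ _] head=0 tail=1 count=1
After op 2 (write(15)): arr=[7 15 _] head=0 tail=2 count=2
After op 3 (read()): arr=[7 15 _] head=1 tail=2 count=1
After op 4 (read()): arr=[7 15 _] head=2 tail=2 count=0
After op 5 (write(5)): arr=[7 15 5] head=2 tail=0 count=1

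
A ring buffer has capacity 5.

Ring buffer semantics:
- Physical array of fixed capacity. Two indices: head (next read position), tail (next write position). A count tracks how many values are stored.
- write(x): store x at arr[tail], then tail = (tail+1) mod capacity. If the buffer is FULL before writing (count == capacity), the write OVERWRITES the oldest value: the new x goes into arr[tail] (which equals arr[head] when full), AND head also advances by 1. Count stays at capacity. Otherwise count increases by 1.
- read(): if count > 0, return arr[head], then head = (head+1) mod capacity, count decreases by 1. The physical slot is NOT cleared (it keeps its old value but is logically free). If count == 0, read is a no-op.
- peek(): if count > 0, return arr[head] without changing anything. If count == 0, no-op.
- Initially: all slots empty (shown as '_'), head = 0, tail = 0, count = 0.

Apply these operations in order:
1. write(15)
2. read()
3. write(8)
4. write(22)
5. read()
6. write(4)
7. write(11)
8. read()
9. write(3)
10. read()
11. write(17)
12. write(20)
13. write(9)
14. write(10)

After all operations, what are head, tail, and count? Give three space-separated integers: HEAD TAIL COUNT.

After op 1 (write(15)): arr=[15 _ _ _ _] head=0 tail=1 count=1
After op 2 (read()): arr=[15 _ _ _ _] head=1 tail=1 count=0
After op 3 (write(8)): arr=[15 8 _ _ _] head=1 tail=2 count=1
After op 4 (write(22)): arr=[15 8 22 _ _] head=1 tail=3 count=2
After op 5 (read()): arr=[15 8 22 _ _] head=2 tail=3 count=1
After op 6 (write(4)): arr=[15 8 22 4 _] head=2 tail=4 count=2
After op 7 (write(11)): arr=[15 8 22 4 11] head=2 tail=0 count=3
After op 8 (read()): arr=[15 8 22 4 11] head=3 tail=0 count=2
After op 9 (write(3)): arr=[3 8 22 4 11] head=3 tail=1 count=3
After op 10 (read()): arr=[3 8 22 4 11] head=4 tail=1 count=2
After op 11 (write(17)): arr=[3 17 22 4 11] head=4 tail=2 count=3
After op 12 (write(20)): arr=[3 17 20 4 11] head=4 tail=3 count=4
After op 13 (write(9)): arr=[3 17 20 9 11] head=4 tail=4 count=5
After op 14 (write(10)): arr=[3 17 20 9 10] head=0 tail=0 count=5

Answer: 0 0 5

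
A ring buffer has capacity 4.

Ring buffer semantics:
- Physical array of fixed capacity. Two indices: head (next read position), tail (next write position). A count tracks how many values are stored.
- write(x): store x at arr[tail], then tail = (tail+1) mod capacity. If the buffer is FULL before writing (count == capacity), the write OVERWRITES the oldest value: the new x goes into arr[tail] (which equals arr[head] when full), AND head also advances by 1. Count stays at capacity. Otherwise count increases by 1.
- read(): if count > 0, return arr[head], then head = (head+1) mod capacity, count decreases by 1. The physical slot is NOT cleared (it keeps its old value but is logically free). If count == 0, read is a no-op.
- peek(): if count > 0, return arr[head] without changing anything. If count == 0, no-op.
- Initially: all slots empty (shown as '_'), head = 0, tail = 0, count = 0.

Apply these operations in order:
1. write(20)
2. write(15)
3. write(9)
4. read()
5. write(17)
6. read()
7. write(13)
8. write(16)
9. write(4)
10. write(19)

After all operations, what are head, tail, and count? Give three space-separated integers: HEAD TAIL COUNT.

Answer: 0 0 4

Derivation:
After op 1 (write(20)): arr=[20 _ _ _] head=0 tail=1 count=1
After op 2 (write(15)): arr=[20 15 _ _] head=0 tail=2 count=2
After op 3 (write(9)): arr=[20 15 9 _] head=0 tail=3 count=3
After op 4 (read()): arr=[20 15 9 _] head=1 tail=3 count=2
After op 5 (write(17)): arr=[20 15 9 17] head=1 tail=0 count=3
After op 6 (read()): arr=[20 15 9 17] head=2 tail=0 count=2
After op 7 (write(13)): arr=[13 15 9 17] head=2 tail=1 count=3
After op 8 (write(16)): arr=[13 16 9 17] head=2 tail=2 count=4
After op 9 (write(4)): arr=[13 16 4 17] head=3 tail=3 count=4
After op 10 (write(19)): arr=[13 16 4 19] head=0 tail=0 count=4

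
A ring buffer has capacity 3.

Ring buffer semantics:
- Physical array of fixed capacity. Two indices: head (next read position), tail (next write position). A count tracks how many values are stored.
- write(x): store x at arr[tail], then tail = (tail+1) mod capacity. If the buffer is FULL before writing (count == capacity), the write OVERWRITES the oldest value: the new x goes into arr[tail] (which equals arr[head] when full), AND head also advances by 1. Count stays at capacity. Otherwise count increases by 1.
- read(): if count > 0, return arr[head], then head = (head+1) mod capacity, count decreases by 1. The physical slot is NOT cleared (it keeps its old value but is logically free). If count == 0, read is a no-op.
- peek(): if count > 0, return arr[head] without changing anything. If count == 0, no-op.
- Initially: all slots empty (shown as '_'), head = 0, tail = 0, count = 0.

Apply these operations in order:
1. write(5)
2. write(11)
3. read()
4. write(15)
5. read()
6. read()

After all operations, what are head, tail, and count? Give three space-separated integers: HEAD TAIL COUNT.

Answer: 0 0 0

Derivation:
After op 1 (write(5)): arr=[5 _ _] head=0 tail=1 count=1
After op 2 (write(11)): arr=[5 11 _] head=0 tail=2 count=2
After op 3 (read()): arr=[5 11 _] head=1 tail=2 count=1
After op 4 (write(15)): arr=[5 11 15] head=1 tail=0 count=2
After op 5 (read()): arr=[5 11 15] head=2 tail=0 count=1
After op 6 (read()): arr=[5 11 15] head=0 tail=0 count=0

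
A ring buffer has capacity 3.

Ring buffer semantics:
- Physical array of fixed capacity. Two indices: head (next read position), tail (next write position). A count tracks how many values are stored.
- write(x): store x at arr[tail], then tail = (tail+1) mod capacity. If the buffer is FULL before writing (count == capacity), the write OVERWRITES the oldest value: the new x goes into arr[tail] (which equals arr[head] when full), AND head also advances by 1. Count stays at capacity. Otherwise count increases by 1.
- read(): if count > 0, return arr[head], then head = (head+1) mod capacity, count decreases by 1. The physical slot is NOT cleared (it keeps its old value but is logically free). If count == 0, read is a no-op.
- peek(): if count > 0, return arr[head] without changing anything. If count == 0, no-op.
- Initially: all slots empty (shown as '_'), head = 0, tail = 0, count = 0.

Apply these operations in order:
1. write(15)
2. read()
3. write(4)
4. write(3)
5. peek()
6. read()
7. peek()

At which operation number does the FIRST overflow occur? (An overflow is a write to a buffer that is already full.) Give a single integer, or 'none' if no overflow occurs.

Answer: none

Derivation:
After op 1 (write(15)): arr=[15 _ _] head=0 tail=1 count=1
After op 2 (read()): arr=[15 _ _] head=1 tail=1 count=0
After op 3 (write(4)): arr=[15 4 _] head=1 tail=2 count=1
After op 4 (write(3)): arr=[15 4 3] head=1 tail=0 count=2
After op 5 (peek()): arr=[15 4 3] head=1 tail=0 count=2
After op 6 (read()): arr=[15 4 3] head=2 tail=0 count=1
After op 7 (peek()): arr=[15 4 3] head=2 tail=0 count=1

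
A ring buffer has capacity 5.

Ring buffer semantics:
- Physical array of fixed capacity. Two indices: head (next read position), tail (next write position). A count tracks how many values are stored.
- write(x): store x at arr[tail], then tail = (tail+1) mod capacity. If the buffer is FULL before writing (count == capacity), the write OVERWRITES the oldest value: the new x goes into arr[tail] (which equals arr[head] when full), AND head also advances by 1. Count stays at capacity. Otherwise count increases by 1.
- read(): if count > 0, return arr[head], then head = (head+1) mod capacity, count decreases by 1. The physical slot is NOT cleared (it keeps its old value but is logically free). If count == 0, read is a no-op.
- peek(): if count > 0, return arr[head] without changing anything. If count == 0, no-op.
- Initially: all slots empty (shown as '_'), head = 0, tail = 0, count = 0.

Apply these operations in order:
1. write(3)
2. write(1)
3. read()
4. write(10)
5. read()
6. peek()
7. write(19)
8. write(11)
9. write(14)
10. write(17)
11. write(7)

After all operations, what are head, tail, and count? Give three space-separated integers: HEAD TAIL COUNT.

Answer: 3 3 5

Derivation:
After op 1 (write(3)): arr=[3 _ _ _ _] head=0 tail=1 count=1
After op 2 (write(1)): arr=[3 1 _ _ _] head=0 tail=2 count=2
After op 3 (read()): arr=[3 1 _ _ _] head=1 tail=2 count=1
After op 4 (write(10)): arr=[3 1 10 _ _] head=1 tail=3 count=2
After op 5 (read()): arr=[3 1 10 _ _] head=2 tail=3 count=1
After op 6 (peek()): arr=[3 1 10 _ _] head=2 tail=3 count=1
After op 7 (write(19)): arr=[3 1 10 19 _] head=2 tail=4 count=2
After op 8 (write(11)): arr=[3 1 10 19 11] head=2 tail=0 count=3
After op 9 (write(14)): arr=[14 1 10 19 11] head=2 tail=1 count=4
After op 10 (write(17)): arr=[14 17 10 19 11] head=2 tail=2 count=5
After op 11 (write(7)): arr=[14 17 7 19 11] head=3 tail=3 count=5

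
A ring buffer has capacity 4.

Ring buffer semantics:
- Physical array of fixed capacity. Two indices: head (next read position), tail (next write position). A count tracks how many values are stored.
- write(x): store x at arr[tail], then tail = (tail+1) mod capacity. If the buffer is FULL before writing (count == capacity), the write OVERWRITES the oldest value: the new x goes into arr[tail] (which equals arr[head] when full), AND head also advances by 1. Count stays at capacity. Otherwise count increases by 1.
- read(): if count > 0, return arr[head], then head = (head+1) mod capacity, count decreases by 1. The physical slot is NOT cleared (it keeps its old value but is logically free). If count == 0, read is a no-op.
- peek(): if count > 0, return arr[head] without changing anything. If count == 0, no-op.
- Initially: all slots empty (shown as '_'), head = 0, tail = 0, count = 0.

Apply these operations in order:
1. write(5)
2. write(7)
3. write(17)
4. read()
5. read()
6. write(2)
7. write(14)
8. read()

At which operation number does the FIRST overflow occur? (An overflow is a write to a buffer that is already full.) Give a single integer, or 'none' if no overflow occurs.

Answer: none

Derivation:
After op 1 (write(5)): arr=[5 _ _ _] head=0 tail=1 count=1
After op 2 (write(7)): arr=[5 7 _ _] head=0 tail=2 count=2
After op 3 (write(17)): arr=[5 7 17 _] head=0 tail=3 count=3
After op 4 (read()): arr=[5 7 17 _] head=1 tail=3 count=2
After op 5 (read()): arr=[5 7 17 _] head=2 tail=3 count=1
After op 6 (write(2)): arr=[5 7 17 2] head=2 tail=0 count=2
After op 7 (write(14)): arr=[14 7 17 2] head=2 tail=1 count=3
After op 8 (read()): arr=[14 7 17 2] head=3 tail=1 count=2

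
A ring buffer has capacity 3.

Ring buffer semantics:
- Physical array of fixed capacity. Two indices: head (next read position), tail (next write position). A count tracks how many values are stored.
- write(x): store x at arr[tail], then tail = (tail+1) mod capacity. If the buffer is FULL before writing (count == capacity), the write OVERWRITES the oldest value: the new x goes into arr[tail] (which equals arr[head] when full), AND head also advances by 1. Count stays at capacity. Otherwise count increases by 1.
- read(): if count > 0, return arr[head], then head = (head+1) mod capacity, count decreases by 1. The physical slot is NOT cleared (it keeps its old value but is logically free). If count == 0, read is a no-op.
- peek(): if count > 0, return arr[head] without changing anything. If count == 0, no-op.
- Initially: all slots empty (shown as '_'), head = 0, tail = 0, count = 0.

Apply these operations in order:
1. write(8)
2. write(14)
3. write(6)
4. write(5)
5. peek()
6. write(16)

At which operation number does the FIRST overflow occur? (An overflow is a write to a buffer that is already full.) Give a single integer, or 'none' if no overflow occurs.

Answer: 4

Derivation:
After op 1 (write(8)): arr=[8 _ _] head=0 tail=1 count=1
After op 2 (write(14)): arr=[8 14 _] head=0 tail=2 count=2
After op 3 (write(6)): arr=[8 14 6] head=0 tail=0 count=3
After op 4 (write(5)): arr=[5 14 6] head=1 tail=1 count=3
After op 5 (peek()): arr=[5 14 6] head=1 tail=1 count=3
After op 6 (write(16)): arr=[5 16 6] head=2 tail=2 count=3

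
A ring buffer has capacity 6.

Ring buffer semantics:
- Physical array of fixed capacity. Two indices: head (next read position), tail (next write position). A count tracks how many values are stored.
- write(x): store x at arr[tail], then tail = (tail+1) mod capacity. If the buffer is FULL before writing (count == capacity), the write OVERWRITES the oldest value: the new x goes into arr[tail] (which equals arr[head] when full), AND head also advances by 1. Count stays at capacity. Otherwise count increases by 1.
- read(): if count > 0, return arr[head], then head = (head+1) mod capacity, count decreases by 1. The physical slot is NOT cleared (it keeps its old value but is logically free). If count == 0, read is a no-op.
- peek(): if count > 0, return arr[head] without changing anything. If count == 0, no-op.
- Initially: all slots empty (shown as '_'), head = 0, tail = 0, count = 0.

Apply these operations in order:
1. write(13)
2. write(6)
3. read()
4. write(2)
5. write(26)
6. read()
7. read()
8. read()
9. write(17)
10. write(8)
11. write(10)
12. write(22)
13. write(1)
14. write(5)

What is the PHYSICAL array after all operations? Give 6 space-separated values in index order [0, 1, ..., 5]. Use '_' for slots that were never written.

Answer: 10 22 1 5 17 8

Derivation:
After op 1 (write(13)): arr=[13 _ _ _ _ _] head=0 tail=1 count=1
After op 2 (write(6)): arr=[13 6 _ _ _ _] head=0 tail=2 count=2
After op 3 (read()): arr=[13 6 _ _ _ _] head=1 tail=2 count=1
After op 4 (write(2)): arr=[13 6 2 _ _ _] head=1 tail=3 count=2
After op 5 (write(26)): arr=[13 6 2 26 _ _] head=1 tail=4 count=3
After op 6 (read()): arr=[13 6 2 26 _ _] head=2 tail=4 count=2
After op 7 (read()): arr=[13 6 2 26 _ _] head=3 tail=4 count=1
After op 8 (read()): arr=[13 6 2 26 _ _] head=4 tail=4 count=0
After op 9 (write(17)): arr=[13 6 2 26 17 _] head=4 tail=5 count=1
After op 10 (write(8)): arr=[13 6 2 26 17 8] head=4 tail=0 count=2
After op 11 (write(10)): arr=[10 6 2 26 17 8] head=4 tail=1 count=3
After op 12 (write(22)): arr=[10 22 2 26 17 8] head=4 tail=2 count=4
After op 13 (write(1)): arr=[10 22 1 26 17 8] head=4 tail=3 count=5
After op 14 (write(5)): arr=[10 22 1 5 17 8] head=4 tail=4 count=6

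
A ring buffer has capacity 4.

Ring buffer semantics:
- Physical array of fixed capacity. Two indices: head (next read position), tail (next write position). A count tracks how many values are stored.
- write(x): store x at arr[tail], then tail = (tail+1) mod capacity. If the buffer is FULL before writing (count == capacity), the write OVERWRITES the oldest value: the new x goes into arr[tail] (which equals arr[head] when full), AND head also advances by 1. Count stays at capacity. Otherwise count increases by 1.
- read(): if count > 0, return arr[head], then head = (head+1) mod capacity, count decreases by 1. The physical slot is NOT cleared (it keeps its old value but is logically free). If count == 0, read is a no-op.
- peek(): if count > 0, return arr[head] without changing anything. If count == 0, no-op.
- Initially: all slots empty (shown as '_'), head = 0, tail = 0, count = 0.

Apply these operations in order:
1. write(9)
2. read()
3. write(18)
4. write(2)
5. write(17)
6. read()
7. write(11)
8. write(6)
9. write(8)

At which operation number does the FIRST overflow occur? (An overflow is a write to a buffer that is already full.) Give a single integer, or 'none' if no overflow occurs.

Answer: 9

Derivation:
After op 1 (write(9)): arr=[9 _ _ _] head=0 tail=1 count=1
After op 2 (read()): arr=[9 _ _ _] head=1 tail=1 count=0
After op 3 (write(18)): arr=[9 18 _ _] head=1 tail=2 count=1
After op 4 (write(2)): arr=[9 18 2 _] head=1 tail=3 count=2
After op 5 (write(17)): arr=[9 18 2 17] head=1 tail=0 count=3
After op 6 (read()): arr=[9 18 2 17] head=2 tail=0 count=2
After op 7 (write(11)): arr=[11 18 2 17] head=2 tail=1 count=3
After op 8 (write(6)): arr=[11 6 2 17] head=2 tail=2 count=4
After op 9 (write(8)): arr=[11 6 8 17] head=3 tail=3 count=4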